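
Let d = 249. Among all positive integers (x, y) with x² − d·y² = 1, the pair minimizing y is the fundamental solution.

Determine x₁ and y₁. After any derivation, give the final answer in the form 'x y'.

√249 = [15; 1,3,1,1,5,…,3,1,30, …], period ℓ=16 (even) → k=15
step 0: (15, 1)  from 15·(1,0) + (0,1)
…
step 2: (63, 4)  from 3·(16,1) + (15,1)
…
step 4: (142, 9)  from 1·(79,5) + (63,4)
step 5: (789, 50)  from 5·(142,9) + (79,5)
step 6: (931, 59)  from 1·(789,50) + (142,9)
…
step 9: (113835, 7214)  from 3·(36751,2329) + (3582,227)
…
step 12: (1017351, 64472)  from 1·(866765,54929) + (150586,9543)
step 13: (1884116, 119401)  from 1·(1017351,64472) + (866765,54929)
step 14: (6669699, 422675)  from 3·(1884116,119401) + (1017351,64472)
step 15: (8553815, 542076)  from 1·(6669699,422675) + (1884116,119401)
fundamental: x₁=8553815, y₁=542076  (since 73167751054225 − 249·293846389776 = 1)

8553815 542076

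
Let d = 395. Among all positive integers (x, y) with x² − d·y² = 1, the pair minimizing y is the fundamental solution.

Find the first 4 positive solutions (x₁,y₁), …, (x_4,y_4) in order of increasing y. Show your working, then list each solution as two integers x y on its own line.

[19; 1,6,1,38] for √395; ℓ=4 ⇒ convergent index 3
k=0  a_k=19  p_k/q_k = 19/1
k=1  a_k=1  p_k/q_k = 20/1
k=2  a_k=6  p_k/q_k = 139/7
k=3  a_k=1  p_k/q_k = 159/8
fundamental: x₁=159, y₁=8  (since 25281 − 395·64 = 1)
k=2:  x_2 = 159·159+395·8·8 = 50561,  y_2 = 159·8+8·159 = 2544
k=3:  x_3 = 159·50561+395·8·2544 = 16078239,  y_3 = 159·2544+8·50561 = 808984
k=4:  x_4 = 159·16078239+395·8·808984 = 5112829441,  y_4 = 159·808984+8·16078239 = 257254368

159 8
50561 2544
16078239 808984
5112829441 257254368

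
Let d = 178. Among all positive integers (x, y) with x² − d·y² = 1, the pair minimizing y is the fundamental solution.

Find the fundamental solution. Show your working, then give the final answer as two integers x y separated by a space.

1601 120

√178 = [13; 2,1,12,1,2,26, …], period ℓ=6 (even) → k=5
i=0: a=13 ⇒ p=13, q=1
…
i=4: a=1 ⇒ p=547, q=41
i=5: a=2 ⇒ p=1601, q=120
(x₁, y₁) = (1601, 120);  1601² − 178·120² = 1 ✓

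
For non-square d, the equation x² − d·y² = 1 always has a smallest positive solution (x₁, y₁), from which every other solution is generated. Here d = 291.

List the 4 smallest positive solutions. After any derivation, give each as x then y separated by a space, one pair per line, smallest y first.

√291 → a₀=17, period (17,34); ℓ=2 even so k=1
k=0  a_k=17  p_k/q_k = 17/1
k=1  a_k=17  p_k/q_k = 290/17
fundamental: x₁=290, y₁=17  (since 84100 − 291·289 = 1)
n=2: (290,17)∘(290,17) = (290·290+291·17·17, 290·17+17·290) = (168199,9860)
n=3: (168199,9860)∘(290,17) = (290·168199+291·17·9860, 290·9860+17·168199) = (97555130,5718783)
n=4: (97555130,5718783)∘(290,17) = (290·97555130+291·17·5718783, 290·5718783+17·97555130) = (56581807201,3316884280)

290 17
168199 9860
97555130 5718783
56581807201 3316884280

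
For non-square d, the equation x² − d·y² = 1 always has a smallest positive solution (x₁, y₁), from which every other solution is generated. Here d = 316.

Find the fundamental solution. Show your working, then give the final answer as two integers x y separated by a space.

12799 720

√316 = [17; 1,3,2,8,2,3,1,34, …], period ℓ=8 (even) → k=7
i=0: a=17 ⇒ p=17, q=1
…
i=3: a=2 ⇒ p=160, q=9
i=4: a=8 ⇒ p=1351, q=76
i=5: a=2 ⇒ p=2862, q=161
i=6: a=3 ⇒ p=9937, q=559
i=7: a=1 ⇒ p=12799, q=720
fundamental: x₁=12799, y₁=720  (since 163814401 − 316·518400 = 1)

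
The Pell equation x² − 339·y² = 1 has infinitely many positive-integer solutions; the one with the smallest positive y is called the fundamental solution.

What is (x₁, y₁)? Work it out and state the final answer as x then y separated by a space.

[18; 2,2,2,1,17,1,2,2,2,36] for √339; ℓ=10 ⇒ convergent index 9
step 0: (18, 1)  from 18·(1,0) + (0,1)
step 1: (37, 2)  from 2·(18,1) + (1,0)
step 2: (92, 5)  from 2·(37,2) + (18,1)
step 3: (221, 12)  from 2·(92,5) + (37,2)
…
step 7: (17252, 937)  from 2·(5855,318) + (5542,301)
step 8: (40359, 2192)  from 2·(17252,937) + (5855,318)
step 9: (97970, 5321)  from 2·(40359,2192) + (17252,937)
→ (97970, 5321).  Check: 97970²=9598120900, 339·5321²=9598120899, difference 1.

97970 5321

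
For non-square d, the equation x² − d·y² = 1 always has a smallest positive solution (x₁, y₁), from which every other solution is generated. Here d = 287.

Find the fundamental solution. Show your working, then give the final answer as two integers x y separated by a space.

288 17

d=287: √d = [16; 1,15,1,32] (ℓ=4, even), read p_3/q_3
a_0=16:  p_0=16·1+0=16,  q_0=16·0+1=1
…
a_2=15:  p_2=15·17+16=271,  q_2=15·1+1=16
a_3=1:  p_3=1·271+17=288,  q_3=1·16+1=17
fundamental: x₁=288, y₁=17  (since 82944 − 287·289 = 1)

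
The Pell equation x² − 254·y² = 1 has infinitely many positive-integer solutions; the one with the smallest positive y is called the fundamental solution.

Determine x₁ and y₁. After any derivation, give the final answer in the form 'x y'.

d=254: √d = [15; 1,14,1,30] (ℓ=4, even), read p_3/q_3
a_0=15:  p_0=15·1+0=15,  q_0=15·0+1=1
a_1=1:  p_1=1·15+1=16,  q_1=1·1+0=1
a_2=14:  p_2=14·16+15=239,  q_2=14·1+1=15
a_3=1:  p_3=1·239+16=255,  q_3=1·15+1=16
→ (255, 16).  Check: 255²=65025, 254·16²=65024, difference 1.

255 16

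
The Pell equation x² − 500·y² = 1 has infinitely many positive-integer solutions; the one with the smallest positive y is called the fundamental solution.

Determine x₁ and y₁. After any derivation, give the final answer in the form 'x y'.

930249 41602

√500 = [22; 2,1,3,2,1,…,1,2,44, …], period ℓ=14 (even) → k=13
i=0: a=22 ⇒ p=22, q=1
…
i=3: a=3 ⇒ p=246, q=11
i=4: a=2 ⇒ p=559, q=25
…
i=6: a=1 ⇒ p=1364, q=61
i=7: a=10 ⇒ p=14445, q=646
…
i=11: a=3 ⇒ p=259205, q=11592
i=12: a=1 ⇒ p=335522, q=15005
i=13: a=2 ⇒ p=930249, q=41602
(x₁, y₁) = (930249, 41602);  930249² − 500·41602² = 1 ✓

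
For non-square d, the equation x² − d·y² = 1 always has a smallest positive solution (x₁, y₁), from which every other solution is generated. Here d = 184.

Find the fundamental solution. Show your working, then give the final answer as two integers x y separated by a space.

√184 = [13; 1,1,3,2,1,2,1,2,3,1,1,26, …], period ℓ=12 (even) → k=11
a_0=13:  p_0=13·1+0=13,  q_0=13·0+1=1
a_1=1:  p_1=1·13+1=14,  q_1=1·1+0=1
…
a_7=1:  p_7=1·841+312=1153,  q_7=1·62+23=85
…
a_9=3:  p_9=3·3147+1153=10594,  q_9=3·232+85=781
a_10=1:  p_10=1·10594+3147=13741,  q_10=1·781+232=1013
a_11=1:  p_11=1·13741+10594=24335,  q_11=1·1013+781=1794
→ (24335, 1794).  Check: 24335²=592192225, 184·1794²=592192224, difference 1.

24335 1794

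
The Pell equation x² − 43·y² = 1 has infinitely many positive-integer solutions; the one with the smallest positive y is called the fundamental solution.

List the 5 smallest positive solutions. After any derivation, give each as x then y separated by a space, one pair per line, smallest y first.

[6; 1,1,3,1,5,1,3,1,1,12] for √43; ℓ=10 ⇒ convergent index 9
i=0: a=6 ⇒ p=6, q=1
i=1: a=1 ⇒ p=7, q=1
i=2: a=1 ⇒ p=13, q=2
i=3: a=3 ⇒ p=46, q=7
i=4: a=1 ⇒ p=59, q=9
i=5: a=5 ⇒ p=341, q=52
i=6: a=1 ⇒ p=400, q=61
i=7: a=3 ⇒ p=1541, q=235
i=8: a=1 ⇒ p=1941, q=296
i=9: a=1 ⇒ p=3482, q=531
→ (3482, 531).  Check: 3482²=12124324, 43·531²=12124323, difference 1.
(x_2, y_2) = (3482·3482 + 43·531·531, 3482·531 + 531·3482) = (24248647, 3697884)
(x_3, y_3) = (3482·24248647 + 43·531·3697884, 3482·3697884 + 531·24248647) = (168867574226, 25752063645)
(x_4, y_4) = (3482·168867574226 + 43·531·25752063645, 3482·25752063645 + 531·168867574226) = (1175993762661217, 179337367525896)
(x_5, y_5) = (3482·1175993762661217 + 43·531·179337367525896, 3482·179337367525896 + 531·1175993762661217) = (8189620394305140962, 1248905401698276099)

3482 531
24248647 3697884
168867574226 25752063645
1175993762661217 179337367525896
8189620394305140962 1248905401698276099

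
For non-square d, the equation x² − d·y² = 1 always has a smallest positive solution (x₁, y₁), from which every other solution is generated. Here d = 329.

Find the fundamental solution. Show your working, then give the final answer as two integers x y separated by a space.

d=329: √d = [18; 7,4,2,1,1,4,1,1,2,4,7,36] (ℓ=12, even), read p_11/q_11
step 0: (18, 1)  from 18·(1,0) + (0,1)
…
step 3: (1179, 65)  from 2·(526,29) + (127,7)
step 4: (1705, 94)  from 1·(1179,65) + (526,29)
…
step 6: (13241, 730)  from 4·(2884,159) + (1705,94)
…
step 8: (29366, 1619)  from 1·(16125,889) + (13241,730)
step 9: (74857, 4127)  from 2·(29366,1619) + (16125,889)
step 10: (328794, 18127)  from 4·(74857,4127) + (29366,1619)
step 11: (2376415, 131016)  from 7·(328794,18127) + (74857,4127)
(x₁, y₁) = (2376415, 131016);  2376415² − 329·131016² = 1 ✓

2376415 131016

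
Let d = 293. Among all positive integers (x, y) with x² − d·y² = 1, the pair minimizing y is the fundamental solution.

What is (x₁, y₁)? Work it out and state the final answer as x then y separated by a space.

12320649 719780

√293 → a₀=17, period (8,1,1,8,34); ℓ=5 odd so k=9
k=0  a_k=17  p_k/q_k = 17/1
k=1  a_k=8  p_k/q_k = 137/8
…
k=3  a_k=1  p_k/q_k = 291/17
k=4  a_k=8  p_k/q_k = 2482/145
k=5  a_k=34  p_k/q_k = 84679/4947
…
k=7  a_k=1  p_k/q_k = 764593/44668
k=8  a_k=1  p_k/q_k = 1444507/84389
k=9  a_k=8  p_k/q_k = 12320649/719780
(x₁, y₁) = (12320649, 719780);  12320649² − 293·719780² = 1 ✓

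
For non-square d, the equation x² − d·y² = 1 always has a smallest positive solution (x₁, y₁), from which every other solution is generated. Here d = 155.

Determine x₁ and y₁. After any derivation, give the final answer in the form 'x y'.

249 20

√155 → a₀=12, period (2,4,2,24); ℓ=4 even so k=3
k=0  a_k=12  p_k/q_k = 12/1
k=1  a_k=2  p_k/q_k = 25/2
k=2  a_k=4  p_k/q_k = 112/9
k=3  a_k=2  p_k/q_k = 249/20
fundamental: x₁=249, y₁=20  (since 62001 − 155·400 = 1)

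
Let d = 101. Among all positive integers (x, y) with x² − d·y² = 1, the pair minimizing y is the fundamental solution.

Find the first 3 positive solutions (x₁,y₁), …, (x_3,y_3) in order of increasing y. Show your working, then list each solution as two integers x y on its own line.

[10; 20] for √101; ℓ=1 ⇒ convergent index 1
step 0: (10, 1)  from 10·(1,0) + (0,1)
step 1: (201, 20)  from 20·(10,1) + (1,0)
fundamental: x₁=201, y₁=20  (since 40401 − 101·400 = 1)
n=2: (201,20)∘(201,20) = (201·201+101·20·20, 201·20+20·201) = (80801,8040)
n=3: (80801,8040)∘(201,20) = (201·80801+101·20·8040, 201·8040+20·80801) = (32481801,3232060)

201 20
80801 8040
32481801 3232060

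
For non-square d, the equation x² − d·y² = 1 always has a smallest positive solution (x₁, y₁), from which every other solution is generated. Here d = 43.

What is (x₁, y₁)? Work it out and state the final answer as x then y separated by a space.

√43 → a₀=6, period (1,1,3,1,5,1,3,1,1,12); ℓ=10 even so k=9
step 0: (6, 1)  from 6·(1,0) + (0,1)
step 1: (7, 1)  from 1·(6,1) + (1,0)
step 2: (13, 2)  from 1·(7,1) + (6,1)
step 3: (46, 7)  from 3·(13,2) + (7,1)
step 4: (59, 9)  from 1·(46,7) + (13,2)
step 5: (341, 52)  from 5·(59,9) + (46,7)
step 6: (400, 61)  from 1·(341,52) + (59,9)
step 7: (1541, 235)  from 3·(400,61) + (341,52)
step 8: (1941, 296)  from 1·(1541,235) + (400,61)
step 9: (3482, 531)  from 1·(1941,296) + (1541,235)
→ (3482, 531).  Check: 3482²=12124324, 43·531²=12124323, difference 1.

3482 531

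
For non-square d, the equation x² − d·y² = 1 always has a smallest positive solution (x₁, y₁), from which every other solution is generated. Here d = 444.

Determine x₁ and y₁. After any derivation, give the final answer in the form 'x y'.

√444 → a₀=21, period (14,42); ℓ=2 even so k=1
a_0=21:  p_0=21·1+0=21,  q_0=21·0+1=1
a_1=14:  p_1=14·21+1=295,  q_1=14·1+0=14
→ (295, 14).  Check: 295²=87025, 444·14²=87024, difference 1.

295 14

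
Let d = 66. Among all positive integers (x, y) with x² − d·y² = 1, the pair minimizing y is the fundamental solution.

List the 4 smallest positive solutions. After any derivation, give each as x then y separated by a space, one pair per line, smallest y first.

d=66: √d = [8; 8,16] (ℓ=2, even), read p_1/q_1
a_0=8:  p_0=8·1+0=8,  q_0=8·0+1=1
a_1=8:  p_1=8·8+1=65,  q_1=8·1+0=8
→ (65, 8).  Check: 65²=4225, 66·8²=4224, difference 1.
(x_2, y_2) = (65·65 + 66·8·8, 65·8 + 8·65) = (8449, 1040)
(x_3, y_3) = (65·8449 + 66·8·1040, 65·1040 + 8·8449) = (1098305, 135192)
(x_4, y_4) = (65·1098305 + 66·8·135192, 65·135192 + 8·1098305) = (142771201, 17573920)

65 8
8449 1040
1098305 135192
142771201 17573920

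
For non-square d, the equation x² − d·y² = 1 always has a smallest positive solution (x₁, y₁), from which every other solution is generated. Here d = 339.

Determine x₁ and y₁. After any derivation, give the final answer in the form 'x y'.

d=339: √d = [18; 2,2,2,1,17,1,2,2,2,36] (ℓ=10, even), read p_9/q_9
k=0  a_k=18  p_k/q_k = 18/1
k=1  a_k=2  p_k/q_k = 37/2
…
k=3  a_k=2  p_k/q_k = 221/12
k=4  a_k=1  p_k/q_k = 313/17
k=5  a_k=17  p_k/q_k = 5542/301
k=6  a_k=1  p_k/q_k = 5855/318
k=7  a_k=2  p_k/q_k = 17252/937
k=8  a_k=2  p_k/q_k = 40359/2192
k=9  a_k=2  p_k/q_k = 97970/5321
fundamental: x₁=97970, y₁=5321  (since 9598120900 − 339·28313041 = 1)

97970 5321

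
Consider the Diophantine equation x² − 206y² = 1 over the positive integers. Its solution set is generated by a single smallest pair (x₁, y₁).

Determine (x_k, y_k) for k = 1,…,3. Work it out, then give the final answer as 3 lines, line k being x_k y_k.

[14; 2,1,5,14,5,1,2,28] for √206; ℓ=8 ⇒ convergent index 7
a_0=14:  p_0=14·1+0=14,  q_0=14·0+1=1
a_1=2:  p_1=2·14+1=29,  q_1=2·1+0=2
a_2=1:  p_2=1·29+14=43,  q_2=1·2+1=3
a_3=5:  p_3=5·43+29=244,  q_3=5·3+2=17
a_4=14:  p_4=14·244+43=3459,  q_4=14·17+3=241
…
a_6=1:  p_6=1·17539+3459=20998,  q_6=1·1222+241=1463
a_7=2:  p_7=2·20998+17539=59535,  q_7=2·1463+1222=4148
→ (59535, 4148).  Check: 59535²=3544416225, 206·4148²=3544416224, difference 1.
(x_2, y_2) = (59535·59535 + 206·4148·4148, 59535·4148 + 4148·59535) = (7088832449, 493902360)
(x_3, y_3) = (59535·7088832449 + 206·4148·493902360, 59535·493902360 + 4148·7088832449) = (844067279642895, 58808954001052)

59535 4148
7088832449 493902360
844067279642895 58808954001052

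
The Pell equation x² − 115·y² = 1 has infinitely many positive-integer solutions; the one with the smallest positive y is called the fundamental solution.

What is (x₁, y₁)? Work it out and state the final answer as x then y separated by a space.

[10; 1,2,1,1,1,1,1,2,1,20] for √115; ℓ=10 ⇒ convergent index 9
step 0: (10, 1)  from 10·(1,0) + (0,1)
step 1: (11, 1)  from 1·(10,1) + (1,0)
…
step 8: (815, 76)  from 2·(311,29) + (193,18)
step 9: (1126, 105)  from 1·(815,76) + (311,29)
→ (1126, 105).  Check: 1126²=1267876, 115·105²=1267875, difference 1.

1126 105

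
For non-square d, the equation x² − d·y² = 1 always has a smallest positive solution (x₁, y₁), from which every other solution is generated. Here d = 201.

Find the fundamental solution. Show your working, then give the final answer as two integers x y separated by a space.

515095 36332

[14; 5,1,1,1,2,…,1,5,28] for √201; ℓ=14 ⇒ convergent index 13
a_0=14:  p_0=14·1+0=14,  q_0=14·0+1=1
a_1=5:  p_1=5·14+1=71,  q_1=5·1+0=5
…
a_3=1:  p_3=1·85+71=156,  q_3=1·6+5=11
…
a_6=1:  p_6=1·638+241=879,  q_6=1·45+17=62
…
a_8=1:  p_8=1·7670+879=8549,  q_8=1·541+62=603
a_9=2:  p_9=2·8549+7670=24768,  q_9=2·603+541=1747
…
a_12=1:  p_12=1·58085+33317=91402,  q_12=1·4097+2350=6447
a_13=5:  p_13=5·91402+58085=515095,  q_13=5·6447+4097=36332
→ (515095, 36332).  Check: 515095²=265322859025, 201·36332²=265322859024, difference 1.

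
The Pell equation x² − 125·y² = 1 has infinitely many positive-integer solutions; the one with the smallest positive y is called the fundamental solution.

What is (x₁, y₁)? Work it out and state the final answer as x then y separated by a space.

√125 → a₀=11, period (5,1,1,5,22); ℓ=5 odd so k=9
a_0=11:  p_0=11·1+0=11,  q_0=11·0+1=1
…
a_3=1:  p_3=1·67+56=123,  q_3=1·6+5=11
…
a_6=5:  p_6=5·15127+682=76317,  q_6=5·1353+61=6826
a_7=1:  p_7=1·76317+15127=91444,  q_7=1·6826+1353=8179
a_8=1:  p_8=1·91444+76317=167761,  q_8=1·8179+6826=15005
a_9=5:  p_9=5·167761+91444=930249,  q_9=5·15005+8179=83204
→ (930249, 83204).  Check: 930249²=865363202001, 125·83204²=865363202000, difference 1.

930249 83204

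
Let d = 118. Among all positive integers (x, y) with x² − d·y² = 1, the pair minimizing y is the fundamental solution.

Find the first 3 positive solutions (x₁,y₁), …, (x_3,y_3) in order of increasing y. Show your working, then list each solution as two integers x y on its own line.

[10; 1,6,3,2,10,2,3,6,1,20] for √118; ℓ=10 ⇒ convergent index 9
step 0: (10, 1)  from 10·(1,0) + (0,1)
step 1: (11, 1)  from 1·(10,1) + (1,0)
…
step 4: (554, 51)  from 2·(239,22) + (76,7)
…
step 6: (12112, 1115)  from 2·(5779,532) + (554,51)
step 7: (42115, 3877)  from 3·(12112,1115) + (5779,532)
step 8: (264802, 24377)  from 6·(42115,3877) + (12112,1115)
step 9: (306917, 28254)  from 1·(264802,24377) + (42115,3877)
fundamental: x₁=306917, y₁=28254  (since 94198044889 − 118·798288516 = 1)
(306917+28254√118)^2 = 188396089777 + 17343265836√118
(306917+28254√118)^3 = 115643925371868101 + 10645886241146970√118

306917 28254
188396089777 17343265836
115643925371868101 10645886241146970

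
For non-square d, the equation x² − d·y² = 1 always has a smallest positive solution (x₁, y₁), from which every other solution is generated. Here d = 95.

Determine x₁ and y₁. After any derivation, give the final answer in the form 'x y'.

39 4

d=95: √d = [9; 1,2,1,18] (ℓ=4, even), read p_3/q_3
k=0  a_k=9  p_k/q_k = 9/1
…
k=2  a_k=2  p_k/q_k = 29/3
k=3  a_k=1  p_k/q_k = 39/4
fundamental: x₁=39, y₁=4  (since 1521 − 95·16 = 1)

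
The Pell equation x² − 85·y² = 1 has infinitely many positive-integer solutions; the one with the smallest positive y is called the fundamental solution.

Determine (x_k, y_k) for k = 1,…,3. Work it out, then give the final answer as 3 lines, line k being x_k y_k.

√85 → a₀=9, period (4,1,1,4,18); ℓ=5 odd so k=9
i=0: a=9 ⇒ p=9, q=1
i=1: a=4 ⇒ p=37, q=4
…
i=3: a=1 ⇒ p=83, q=9
…
i=8: a=1 ⇒ p=62739, q=6805
i=9: a=4 ⇒ p=285769, q=30996
→ (285769, 30996).  Check: 285769²=81663921361, 85·30996²=81663921360, difference 1.
n=2: (285769,30996)∘(285769,30996) = (285769·285769+85·30996·30996, 285769·30996+30996·285769) = (163327842721,17715391848)
n=3: (163327842721,17715391848)∘(285769,30996) = (285769·163327842721+85·30996·17715391848, 285769·17715391848+30996·163327842721) = (93348068572789129,10125019625991228)

285769 30996
163327842721 17715391848
93348068572789129 10125019625991228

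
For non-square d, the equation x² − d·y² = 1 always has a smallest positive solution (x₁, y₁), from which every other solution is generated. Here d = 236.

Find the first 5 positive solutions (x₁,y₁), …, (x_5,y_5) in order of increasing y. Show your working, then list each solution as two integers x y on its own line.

561799 36570
631236232801 41089978860
709255768702176199 46168618067101710
796918363201596536611201 51874966922918257173720
895415879055878209574570044999 58286609084610939305810342850

d=236: √d = [15; 2,1,3,5,1,6,1,5,3,1,2,30] (ℓ=12, even), read p_11/q_11
a_0=15:  p_0=15·1+0=15,  q_0=15·0+1=1
…
a_6=6:  p_6=6·1060+891=7251,  q_6=6·69+58=472
a_7=1:  p_7=1·7251+1060=8311,  q_7=1·472+69=541
a_8=5:  p_8=5·8311+7251=48806,  q_8=5·541+472=3177
…
a_10=1:  p_10=1·154729+48806=203535,  q_10=1·10072+3177=13249
a_11=2:  p_11=2·203535+154729=561799,  q_11=2·13249+10072=36570
(x₁, y₁) = (561799, 36570);  561799² − 236·36570² = 1 ✓
(x_2, y_2) = (561799·561799 + 236·36570·36570, 561799·36570 + 36570·561799) = (631236232801, 41089978860)
(x_3, y_3) = (561799·631236232801 + 236·36570·41089978860, 561799·41089978860 + 36570·631236232801) = (709255768702176199, 46168618067101710)
(x_4, y_4) = (561799·709255768702176199 + 236·36570·46168618067101710, 561799·46168618067101710 + 36570·709255768702176199) = (796918363201596536611201, 51874966922918257173720)
(x_5, y_5) = (561799·796918363201596536611201 + 236·36570·51874966922918257173720, 561799·51874966922918257173720 + 36570·796918363201596536611201) = (895415879055878209574570044999, 58286609084610939305810342850)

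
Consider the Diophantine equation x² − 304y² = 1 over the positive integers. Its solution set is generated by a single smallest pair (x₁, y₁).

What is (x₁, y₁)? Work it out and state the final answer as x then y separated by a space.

57799 3315

d=304: √d = [17; 2,3,2,1,1,1,1,1,2,3,2,34] (ℓ=12, even), read p_11/q_11
a_0=17:  p_0=17·1+0=17,  q_0=17·0+1=1
…
a_3=2:  p_3=2·122+35=279,  q_3=2·7+2=16
a_4=1:  p_4=1·279+122=401,  q_4=1·16+7=23
…
a_6=1:  p_6=1·680+401=1081,  q_6=1·39+23=62
…
a_8=1:  p_8=1·1761+1081=2842,  q_8=1·101+62=163
a_9=2:  p_9=2·2842+1761=7445,  q_9=2·163+101=427
a_10=3:  p_10=3·7445+2842=25177,  q_10=3·427+163=1444
a_11=2:  p_11=2·25177+7445=57799,  q_11=2·1444+427=3315
fundamental: x₁=57799, y₁=3315  (since 3340724401 − 304·10989225 = 1)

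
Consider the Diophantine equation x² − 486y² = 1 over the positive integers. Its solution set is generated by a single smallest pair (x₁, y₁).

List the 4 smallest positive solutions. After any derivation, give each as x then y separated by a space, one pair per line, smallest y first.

√486 → a₀=22, period (22,44); ℓ=2 even so k=1
step 0: (22, 1)  from 22·(1,0) + (0,1)
step 1: (485, 22)  from 22·(22,1) + (1,0)
fundamental: x₁=485, y₁=22  (since 235225 − 486·484 = 1)
(x_2, y_2) = (485·485 + 486·22·22, 485·22 + 22·485) = (470449, 21340)
(x_3, y_3) = (485·470449 + 486·22·21340, 485·21340 + 22·470449) = (456335045, 20699778)
(x_4, y_4) = (485·456335045 + 486·22·20699778, 485·20699778 + 22·456335045) = (442644523201, 20078763320)

485 22
470449 21340
456335045 20699778
442644523201 20078763320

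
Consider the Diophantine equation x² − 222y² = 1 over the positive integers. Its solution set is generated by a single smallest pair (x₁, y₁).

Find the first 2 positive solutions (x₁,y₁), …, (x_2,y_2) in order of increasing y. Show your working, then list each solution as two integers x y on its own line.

149 10
44401 2980

√222 → a₀=14, period (1,8,1,28); ℓ=4 even so k=3
k=0  a_k=14  p_k/q_k = 14/1
…
k=2  a_k=8  p_k/q_k = 134/9
k=3  a_k=1  p_k/q_k = 149/10
→ (149, 10).  Check: 149²=22201, 222·10²=22200, difference 1.
k=2:  x_2 = 149·149+222·10·10 = 44401,  y_2 = 149·10+10·149 = 2980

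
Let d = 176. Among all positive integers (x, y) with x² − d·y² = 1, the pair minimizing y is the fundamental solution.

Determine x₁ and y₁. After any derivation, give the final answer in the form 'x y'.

√176 = [13; 3,1,3,26, …], period ℓ=4 (even) → k=3
k=0  a_k=13  p_k/q_k = 13/1
k=1  a_k=3  p_k/q_k = 40/3
k=2  a_k=1  p_k/q_k = 53/4
k=3  a_k=3  p_k/q_k = 199/15
fundamental: x₁=199, y₁=15  (since 39601 − 176·225 = 1)

199 15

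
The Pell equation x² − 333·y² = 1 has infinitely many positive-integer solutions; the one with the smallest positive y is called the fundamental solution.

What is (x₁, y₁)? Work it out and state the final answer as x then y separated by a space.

√333 = [18; 4,36, …], period ℓ=2 (even) → k=1
step 0: (18, 1)  from 18·(1,0) + (0,1)
step 1: (73, 4)  from 4·(18,1) + (1,0)
fundamental: x₁=73, y₁=4  (since 5329 − 333·16 = 1)

73 4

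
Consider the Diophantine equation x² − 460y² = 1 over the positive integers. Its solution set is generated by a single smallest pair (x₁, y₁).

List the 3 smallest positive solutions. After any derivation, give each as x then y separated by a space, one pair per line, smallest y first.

[21; 2,4,3,1,2,10,2,1,3,4,2,42] for √460; ℓ=12 ⇒ convergent index 11
k=0  a_k=21  p_k/q_k = 21/1
…
k=2  a_k=4  p_k/q_k = 193/9
k=3  a_k=3  p_k/q_k = 622/29
…
k=5  a_k=2  p_k/q_k = 2252/105
k=6  a_k=10  p_k/q_k = 23335/1088
k=7  a_k=2  p_k/q_k = 48922/2281
…
k=9  a_k=3  p_k/q_k = 265693/12388
k=10  a_k=4  p_k/q_k = 1135029/52921
k=11  a_k=2  p_k/q_k = 2535751/118230
(x₁, y₁) = (2535751, 118230);  2535751² − 460·118230² = 1 ✓
k=2:  x_2 = 2535751·2535751+460·118230·118230 = 12860066268001,  y_2 = 2535751·118230+118230·2535751 = 599603681460
k=3:  x_3 = 2535751·12860066268001+460·118230·599603681460 = 65219851798297071751,  y_3 = 2535751·599603681460+118230·12860066268001 = 3040891269731634690

2535751 118230
12860066268001 599603681460
65219851798297071751 3040891269731634690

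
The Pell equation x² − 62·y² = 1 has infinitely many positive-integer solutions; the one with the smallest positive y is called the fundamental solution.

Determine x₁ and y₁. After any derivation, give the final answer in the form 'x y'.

d=62: √d = [7; 1,6,1,14] (ℓ=4, even), read p_3/q_3
i=0: a=7 ⇒ p=7, q=1
i=1: a=1 ⇒ p=8, q=1
i=2: a=6 ⇒ p=55, q=7
i=3: a=1 ⇒ p=63, q=8
fundamental: x₁=63, y₁=8  (since 3969 − 62·64 = 1)

63 8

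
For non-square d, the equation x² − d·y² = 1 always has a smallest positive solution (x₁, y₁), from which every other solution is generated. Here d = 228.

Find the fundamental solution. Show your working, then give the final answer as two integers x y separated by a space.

151 10

√228 → a₀=15, period (10,30); ℓ=2 even so k=1
k=0  a_k=15  p_k/q_k = 15/1
k=1  a_k=10  p_k/q_k = 151/10
→ (151, 10).  Check: 151²=22801, 228·10²=22800, difference 1.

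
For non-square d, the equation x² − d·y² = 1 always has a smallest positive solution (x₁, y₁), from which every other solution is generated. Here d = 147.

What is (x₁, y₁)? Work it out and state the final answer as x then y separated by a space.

√147 = [12; 8,24, …], period ℓ=2 (even) → k=1
a_0=12:  p_0=12·1+0=12,  q_0=12·0+1=1
a_1=8:  p_1=8·12+1=97,  q_1=8·1+0=8
→ (97, 8).  Check: 97²=9409, 147·8²=9408, difference 1.

97 8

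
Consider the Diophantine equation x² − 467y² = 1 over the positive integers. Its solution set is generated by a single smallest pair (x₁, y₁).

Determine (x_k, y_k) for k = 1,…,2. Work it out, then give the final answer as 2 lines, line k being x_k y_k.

1625626 75225
5285319783751 244575431700

d=467: √d = [21; 1,1,1,1,3,…,1,1,42] (ℓ=14, even), read p_13/q_13
k=0  a_k=21  p_k/q_k = 21/1
…
k=3  a_k=1  p_k/q_k = 65/3
k=4  a_k=1  p_k/q_k = 108/5
…
k=6  a_k=3  p_k/q_k = 1275/59
k=7  a_k=21  p_k/q_k = 27164/1257
k=8  a_k=3  p_k/q_k = 82767/3830
k=9  a_k=3  p_k/q_k = 275465/12747
…
k=11  a_k=1  p_k/q_k = 633697/29324
k=12  a_k=1  p_k/q_k = 991929/45901
k=13  a_k=1  p_k/q_k = 1625626/75225
→ (1625626, 75225).  Check: 1625626²=2642659891876, 467·75225²=2642659891875, difference 1.
n=2: (1625626,75225)∘(1625626,75225) = (1625626·1625626+467·75225·75225, 1625626·75225+75225·1625626) = (5285319783751,244575431700)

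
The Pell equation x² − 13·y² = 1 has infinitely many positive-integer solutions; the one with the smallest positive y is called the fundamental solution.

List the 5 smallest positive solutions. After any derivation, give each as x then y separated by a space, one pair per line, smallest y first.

649 180
842401 233640
1093435849 303264540
1419278889601 393637139280
1842222905266249 510940703520900

d=13: √d = [3; 1,1,1,1,6] (ℓ=5, odd), read p_9/q_9
i=0: a=3 ⇒ p=3, q=1
i=1: a=1 ⇒ p=4, q=1
i=2: a=1 ⇒ p=7, q=2
…
i=5: a=6 ⇒ p=119, q=33
…
i=7: a=1 ⇒ p=256, q=71
i=8: a=1 ⇒ p=393, q=109
i=9: a=1 ⇒ p=649, q=180
fundamental: x₁=649, y₁=180  (since 421201 − 13·32400 = 1)
k=2:  x_2 = 649·649+13·180·180 = 842401,  y_2 = 649·180+180·649 = 233640
k=3:  x_3 = 649·842401+13·180·233640 = 1093435849,  y_3 = 649·233640+180·842401 = 303264540
k=4:  x_4 = 649·1093435849+13·180·303264540 = 1419278889601,  y_4 = 649·303264540+180·1093435849 = 393637139280
k=5:  x_5 = 649·1419278889601+13·180·393637139280 = 1842222905266249,  y_5 = 649·393637139280+180·1419278889601 = 510940703520900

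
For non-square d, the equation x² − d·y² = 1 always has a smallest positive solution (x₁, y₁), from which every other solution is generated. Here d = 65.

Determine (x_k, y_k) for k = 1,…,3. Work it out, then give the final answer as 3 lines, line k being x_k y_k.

[8; 16] for √65; ℓ=1 ⇒ convergent index 1
a_0=8:  p_0=8·1+0=8,  q_0=8·0+1=1
a_1=16:  p_1=16·8+1=129,  q_1=16·1+0=16
→ (129, 16).  Check: 129²=16641, 65·16²=16640, difference 1.
(129+16√65)^2 = 33281 + 4128√65
(129+16√65)^3 = 8586369 + 1065008√65

129 16
33281 4128
8586369 1065008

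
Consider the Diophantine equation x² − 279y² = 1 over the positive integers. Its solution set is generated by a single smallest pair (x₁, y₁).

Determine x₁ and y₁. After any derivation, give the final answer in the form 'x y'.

1520 91

√279 → a₀=16, period (1,2,2,1,2,2,1,32); ℓ=8 even so k=7
k=0  a_k=16  p_k/q_k = 16/1
k=1  a_k=1  p_k/q_k = 17/1
k=2  a_k=2  p_k/q_k = 50/3
k=3  a_k=2  p_k/q_k = 117/7
k=4  a_k=1  p_k/q_k = 167/10
k=5  a_k=2  p_k/q_k = 451/27
k=6  a_k=2  p_k/q_k = 1069/64
k=7  a_k=1  p_k/q_k = 1520/91
→ (1520, 91).  Check: 1520²=2310400, 279·91²=2310399, difference 1.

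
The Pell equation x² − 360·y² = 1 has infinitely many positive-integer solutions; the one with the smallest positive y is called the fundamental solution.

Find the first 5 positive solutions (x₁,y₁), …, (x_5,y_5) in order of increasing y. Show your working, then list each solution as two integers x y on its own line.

19 1
721 38
27379 1443
1039681 54796
39480499 2080805

[18; 1,36] for √360; ℓ=2 ⇒ convergent index 1
step 0: (18, 1)  from 18·(1,0) + (0,1)
step 1: (19, 1)  from 1·(18,1) + (1,0)
(x₁, y₁) = (19, 1);  19² − 360·1² = 1 ✓
(19+1√360)^2 = 721 + 38√360
(19+1√360)^3 = 27379 + 1443√360
(19+1√360)^4 = 1039681 + 54796√360
(19+1√360)^5 = 39480499 + 2080805√360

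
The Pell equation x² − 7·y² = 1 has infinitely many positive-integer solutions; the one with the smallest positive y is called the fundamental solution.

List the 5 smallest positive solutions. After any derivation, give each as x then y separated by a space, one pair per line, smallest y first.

d=7: √d = [2; 1,1,1,4] (ℓ=4, even), read p_3/q_3
step 0: (2, 1)  from 2·(1,0) + (0,1)
step 1: (3, 1)  from 1·(2,1) + (1,0)
step 2: (5, 2)  from 1·(3,1) + (2,1)
step 3: (8, 3)  from 1·(5,2) + (3,1)
(x₁, y₁) = (8, 3);  8² − 7·3² = 1 ✓
n=2: (8,3)∘(8,3) = (8·8+7·3·3, 8·3+3·8) = (127,48)
n=3: (127,48)∘(8,3) = (8·127+7·3·48, 8·48+3·127) = (2024,765)
n=4: (2024,765)∘(8,3) = (8·2024+7·3·765, 8·765+3·2024) = (32257,12192)
n=5: (32257,12192)∘(8,3) = (8·32257+7·3·12192, 8·12192+3·32257) = (514088,194307)

8 3
127 48
2024 765
32257 12192
514088 194307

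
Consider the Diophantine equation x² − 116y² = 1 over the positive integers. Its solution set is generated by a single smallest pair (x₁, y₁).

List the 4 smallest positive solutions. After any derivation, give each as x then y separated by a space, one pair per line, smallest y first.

9801 910
192119201 17837820
3765920568201 349656946730
73819574785756801 6853975451963640

[10; 1,3,2,1,4,1,2,3,1,20] for √116; ℓ=10 ⇒ convergent index 9
i=0: a=10 ⇒ p=10, q=1
…
i=2: a=3 ⇒ p=43, q=4
i=3: a=2 ⇒ p=97, q=9
i=4: a=1 ⇒ p=140, q=13
i=5: a=4 ⇒ p=657, q=61
i=6: a=1 ⇒ p=797, q=74
i=7: a=2 ⇒ p=2251, q=209
i=8: a=3 ⇒ p=7550, q=701
i=9: a=1 ⇒ p=9801, q=910
fundamental: x₁=9801, y₁=910  (since 96059601 − 116·828100 = 1)
(x_2, y_2) = (9801·9801 + 116·910·910, 9801·910 + 910·9801) = (192119201, 17837820)
(x_3, y_3) = (9801·192119201 + 116·910·17837820, 9801·17837820 + 910·192119201) = (3765920568201, 349656946730)
(x_4, y_4) = (9801·3765920568201 + 116·910·349656946730, 9801·349656946730 + 910·3765920568201) = (73819574785756801, 6853975451963640)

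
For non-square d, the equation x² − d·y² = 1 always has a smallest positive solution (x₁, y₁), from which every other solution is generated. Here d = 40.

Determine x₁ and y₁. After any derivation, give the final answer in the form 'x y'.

√40 → a₀=6, period (3,12); ℓ=2 even so k=1
i=0: a=6 ⇒ p=6, q=1
i=1: a=3 ⇒ p=19, q=3
→ (19, 3).  Check: 19²=361, 40·3²=360, difference 1.

19 3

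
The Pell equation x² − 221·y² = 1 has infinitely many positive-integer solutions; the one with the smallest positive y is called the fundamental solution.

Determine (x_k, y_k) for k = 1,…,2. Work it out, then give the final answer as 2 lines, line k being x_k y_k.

1665 112
5544449 372960

√221 → a₀=14, period (1,6,2,6,1,28); ℓ=6 even so k=5
k=0  a_k=14  p_k/q_k = 14/1
…
k=3  a_k=2  p_k/q_k = 223/15
k=4  a_k=6  p_k/q_k = 1442/97
k=5  a_k=1  p_k/q_k = 1665/112
→ (1665, 112).  Check: 1665²=2772225, 221·112²=2772224, difference 1.
(x_2, y_2) = (1665·1665 + 221·112·112, 1665·112 + 112·1665) = (5544449, 372960)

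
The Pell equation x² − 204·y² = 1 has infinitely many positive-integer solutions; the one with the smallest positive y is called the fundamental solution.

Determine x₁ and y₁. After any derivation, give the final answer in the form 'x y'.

d=204: √d = [14; 3,1,1,6,1,1,3,28] (ℓ=8, even), read p_7/q_7
i=0: a=14 ⇒ p=14, q=1
i=1: a=3 ⇒ p=43, q=3
i=2: a=1 ⇒ p=57, q=4
…
i=4: a=6 ⇒ p=657, q=46
i=5: a=1 ⇒ p=757, q=53
i=6: a=1 ⇒ p=1414, q=99
i=7: a=3 ⇒ p=4999, q=350
(x₁, y₁) = (4999, 350);  4999² − 204·350² = 1 ✓

4999 350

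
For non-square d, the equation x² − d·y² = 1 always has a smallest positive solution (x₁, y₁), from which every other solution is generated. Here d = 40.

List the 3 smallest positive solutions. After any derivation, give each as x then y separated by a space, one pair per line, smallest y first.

19 3
721 114
27379 4329

[6; 3,12] for √40; ℓ=2 ⇒ convergent index 1
i=0: a=6 ⇒ p=6, q=1
i=1: a=3 ⇒ p=19, q=3
(x₁, y₁) = (19, 3);  19² − 40·3² = 1 ✓
n=2: (19,3)∘(19,3) = (19·19+40·3·3, 19·3+3·19) = (721,114)
n=3: (721,114)∘(19,3) = (19·721+40·3·114, 19·114+3·721) = (27379,4329)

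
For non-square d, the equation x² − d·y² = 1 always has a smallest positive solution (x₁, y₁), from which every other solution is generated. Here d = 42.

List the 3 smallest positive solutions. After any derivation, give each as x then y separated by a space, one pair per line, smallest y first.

d=42: √d = [6; 2,12] (ℓ=2, even), read p_1/q_1
step 0: (6, 1)  from 6·(1,0) + (0,1)
step 1: (13, 2)  from 2·(6,1) + (1,0)
→ (13, 2).  Check: 13²=169, 42·2²=168, difference 1.
(13+2√42)^2 = 337 + 52√42
(13+2√42)^3 = 8749 + 1350√42

13 2
337 52
8749 1350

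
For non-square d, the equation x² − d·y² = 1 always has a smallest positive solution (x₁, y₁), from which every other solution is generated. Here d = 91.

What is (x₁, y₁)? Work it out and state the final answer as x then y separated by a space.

√91 → a₀=9, period (1,1,5,1,5,1,1,18); ℓ=8 even so k=7
i=0: a=9 ⇒ p=9, q=1
…
i=5: a=5 ⇒ p=725, q=76
i=6: a=1 ⇒ p=849, q=89
i=7: a=1 ⇒ p=1574, q=165
(x₁, y₁) = (1574, 165);  1574² − 91·165² = 1 ✓

1574 165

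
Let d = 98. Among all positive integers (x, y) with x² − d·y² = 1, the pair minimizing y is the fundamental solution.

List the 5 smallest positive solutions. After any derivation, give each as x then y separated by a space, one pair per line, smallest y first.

√98 = [9; 1,8,1,18, …], period ℓ=4 (even) → k=3
k=0  a_k=9  p_k/q_k = 9/1
k=1  a_k=1  p_k/q_k = 10/1
k=2  a_k=8  p_k/q_k = 89/9
k=3  a_k=1  p_k/q_k = 99/10
→ (99, 10).  Check: 99²=9801, 98·10²=9800, difference 1.
n=2: (99,10)∘(99,10) = (99·99+98·10·10, 99·10+10·99) = (19601,1980)
n=3: (19601,1980)∘(99,10) = (99·19601+98·10·1980, 99·1980+10·19601) = (3880899,392030)
n=4: (3880899,392030)∘(99,10) = (99·3880899+98·10·392030, 99·392030+10·3880899) = (768398401,77619960)
n=5: (768398401,77619960)∘(99,10) = (99·768398401+98·10·77619960, 99·77619960+10·768398401) = (152139002499,15368360050)

99 10
19601 1980
3880899 392030
768398401 77619960
152139002499 15368360050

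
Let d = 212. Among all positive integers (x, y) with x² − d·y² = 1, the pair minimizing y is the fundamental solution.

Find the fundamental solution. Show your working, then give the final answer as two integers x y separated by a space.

√212 → a₀=14, period (1,1,3,1,1,…,1,1,28); ℓ=14 even so k=13
a_0=14:  p_0=14·1+0=14,  q_0=14·0+1=1
a_1=1:  p_1=1·14+1=15,  q_1=1·1+0=1
a_2=1:  p_2=1·15+14=29,  q_2=1·1+1=2
a_3=3:  p_3=3·29+15=102,  q_3=3·2+1=7
a_4=1:  p_4=1·102+29=131,  q_4=1·7+2=9
a_5=1:  p_5=1·131+102=233,  q_5=1·9+7=16
a_6=1:  p_6=1·233+131=364,  q_6=1·16+9=25
a_7=6:  p_7=6·364+233=2417,  q_7=6·25+16=166
a_8=1:  p_8=1·2417+364=2781,  q_8=1·166+25=191
a_9=1:  p_9=1·2781+2417=5198,  q_9=1·191+166=357
a_10=1:  p_10=1·5198+2781=7979,  q_10=1·357+191=548
a_11=3:  p_11=3·7979+5198=29135,  q_11=3·548+357=2001
a_12=1:  p_12=1·29135+7979=37114,  q_12=1·2001+548=2549
a_13=1:  p_13=1·37114+29135=66249,  q_13=1·2549+2001=4550
(x₁, y₁) = (66249, 4550);  66249² − 212·4550² = 1 ✓

66249 4550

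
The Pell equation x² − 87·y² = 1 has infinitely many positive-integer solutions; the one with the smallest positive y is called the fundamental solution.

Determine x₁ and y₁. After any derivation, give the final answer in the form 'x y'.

√87 → a₀=9, period (3,18); ℓ=2 even so k=1
k=0  a_k=9  p_k/q_k = 9/1
k=1  a_k=3  p_k/q_k = 28/3
fundamental: x₁=28, y₁=3  (since 784 − 87·9 = 1)

28 3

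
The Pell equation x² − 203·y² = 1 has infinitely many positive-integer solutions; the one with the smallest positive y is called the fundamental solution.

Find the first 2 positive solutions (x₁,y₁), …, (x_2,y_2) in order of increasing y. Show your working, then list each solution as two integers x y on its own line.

57 4
6497 456

[14; 4,28] for √203; ℓ=2 ⇒ convergent index 1
step 0: (14, 1)  from 14·(1,0) + (0,1)
step 1: (57, 4)  from 4·(14,1) + (1,0)
→ (57, 4).  Check: 57²=3249, 203·4²=3248, difference 1.
(x_2, y_2) = (57·57 + 203·4·4, 57·4 + 4·57) = (6497, 456)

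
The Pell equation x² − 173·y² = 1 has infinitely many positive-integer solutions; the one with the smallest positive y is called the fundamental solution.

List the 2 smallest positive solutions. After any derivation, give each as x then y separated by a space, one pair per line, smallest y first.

d=173: √d = [13; 6,1,1,6,26] (ℓ=5, odd), read p_9/q_9
k=0  a_k=13  p_k/q_k = 13/1
k=1  a_k=6  p_k/q_k = 79/6
k=2  a_k=1  p_k/q_k = 92/7
k=3  a_k=1  p_k/q_k = 171/13
k=4  a_k=6  p_k/q_k = 1118/85
k=5  a_k=26  p_k/q_k = 29239/2223
…
k=8  a_k=1  p_k/q_k = 382343/29069
k=9  a_k=6  p_k/q_k = 2499849/190060
fundamental: x₁=2499849, y₁=190060  (since 6249245022801 − 173·36122803600 = 1)
(x_2, y_2) = (2499849·2499849 + 173·190060·190060, 2499849·190060 + 190060·2499849) = (12498490045601, 950242601880)

2499849 190060
12498490045601 950242601880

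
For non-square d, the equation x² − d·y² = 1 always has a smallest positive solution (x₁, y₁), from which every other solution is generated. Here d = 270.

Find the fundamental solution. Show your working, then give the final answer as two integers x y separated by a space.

d=270: √d = [16; 2,3,6,3,2,32] (ℓ=6, even), read p_5/q_5
step 0: (16, 1)  from 16·(1,0) + (0,1)
…
step 2: (115, 7)  from 3·(33,2) + (16,1)
step 3: (723, 44)  from 6·(115,7) + (33,2)
step 4: (2284, 139)  from 3·(723,44) + (115,7)
step 5: (5291, 322)  from 2·(2284,139) + (723,44)
(x₁, y₁) = (5291, 322);  5291² − 270·322² = 1 ✓

5291 322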